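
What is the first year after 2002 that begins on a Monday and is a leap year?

Jan 1 advances by 2 weekdays after a leap year and by 1 after a common year.
2002: Jan 1 is Tuesday.
2003: Wednesday
2004: Thursday (leap)
2005: Saturday
2006: Sunday
2007: Monday
2008: Tuesday (leap)
2009: Thursday
2010: Friday
2011: Saturday
2012: Sunday (leap)
2013: Tuesday
2014: Wednesday
2015: Thursday
2016: Friday (leap)
2017: Sunday
2018: Monday
2019: Tuesday
2020: Wednesday (leap)
2021: Friday
2022: Saturday
2023: Sunday
2024: Monday (leap)
2024 begins on a Monday and is a leap year.

2024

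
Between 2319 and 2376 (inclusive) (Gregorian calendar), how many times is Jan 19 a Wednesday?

Track Jan 19's weekday year by year (advancing +1, or +2 across a Feb 29):
  2319: Sun  2320: Mon (+1)  2321: Wed (+2) ✓  2322: Thu (+1)  2323: Fri (+1)
  2324: Sat (+1)  2325: Mon (+2)  2326: Tue (+1)  2327: Wed (+1) ✓  2328: Thu (+1)
  2329: Sat (+2)  2330: Sun (+1)  2331: Mon (+1)  2332: Tue (+1)  … (30 more years) …
  2363: Sat (+1)  2364: Sun (+1)  2365: Tue (+2)  2366: Wed (+1) ✓  2367: Thu (+1)
  2368: Fri (+1)  2369: Sun (+2)  2370: Mon (+1)  2371: Tue (+1)  2372: Wed (+1) ✓
  2373: Fri (+2)  2374: Sat (+1)  2375: Sun (+1)  2376: Mon (+1)
Wednesday years: 2321, 2327, 2338, 2344, 2349, 2355, 2366, 2372 — 8 in total.

8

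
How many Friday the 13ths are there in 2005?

Check the 13th of each month of 2005: Jan 13: Thu, Feb 13: Sun, Mar 13: Sun, Apr 13: Wed, May 13: Fri, Jun 13: Mon, Jul 13: Wed, Aug 13: Sat, Sep 13: Tue, Oct 13: Thu, Nov 13: Sun, Dec 13: Tue.
Friday occurs in May — 1 month.

1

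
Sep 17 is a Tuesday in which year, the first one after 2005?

From one year to the next, a fixed date's weekday advances by 1, or by 2 when a Feb 29 lies between the two dates.
2005: September 17 is Saturday.
2006: Sunday (+1)
2007: Monday (+1)
2008: Wednesday (+2)
2009: Thursday (+1)
2010: Friday (+1)
2011: Saturday (+1)
2012: Monday (+2)
2013: Tuesday (+1)
Sep 17 falls on a Tuesday in 2013.

2013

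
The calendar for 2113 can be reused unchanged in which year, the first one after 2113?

2119

Two years share a calendar iff Jan 1 falls on the same weekday and both are leap or both are common. 2113: Jan 1 is Sunday, common year.
2114: Jan 1 Monday, common
2115: Jan 1 Tuesday, common
2116: Jan 1 Wednesday, leap
2117: Jan 1 Friday, common
2118: Jan 1 Saturday, common
2119: Jan 1 Sunday, common
2119 matches on both conditions.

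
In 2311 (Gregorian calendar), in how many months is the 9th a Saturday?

Check the 9th of each month of 2311: Jan 9: Mon, Feb 9: Thu, Mar 9: Thu, Apr 9: Sun, May 9: Tue, Jun 9: Fri, Jul 9: Sun, Aug 9: Wed, Sep 9: Sat, Oct 9: Mon, Nov 9: Thu, Dec 9: Sat.
Saturday occurs in September, December — 2 months.

2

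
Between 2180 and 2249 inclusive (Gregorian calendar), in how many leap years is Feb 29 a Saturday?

Leap years in 2180–2249: 17 of them.
Feb 29 weekday advances by 5 (mod 7) from one leap year to the next four years later (or differs when a century non-leap intervenes).
Leap-day weekdays: 2180:Tue 2184:Sun 2188:Fri 2192:Wed 2196:Mon 2204:Wed 2208:Mon 2212:Sat✓ 2216:Thu 2220:Tue 2224:Sun 2228:Fri 2232:Wed 2236:Mon 2240:Sat✓ 2244:Thu 2248:Tue
Saturday: 2212, 2240 → 2.

2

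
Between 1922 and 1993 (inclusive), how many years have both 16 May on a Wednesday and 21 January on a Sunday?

Check each year's weekday for 16 May and 21 January:
  1922: Tue/Sat  1923: Wed/Sun ✓  1924: Fri/Mon  1925: Sat/Wed  1926: Sun/Thu  1927: Mon/Fri  1928: Wed/Sat  1929: Thu/Mon  1930: Fri/Tue  1931: Sat/Wed  1932: Mon/Thu  1933: Tue/Sat  1934: Wed/Sun ✓  1935: Thu/Mon  …(44 more)…  1980: Fri/Mon  1981: Sat/Wed  1982: Sun/Thu  1983: Mon/Fri  1984: Wed/Sat  1985: Thu/Mon  1986: Fri/Tue  1987: Sat/Wed  1988: Mon/Thu  1989: Tue/Sat  1990: Wed/Sun ✓  1991: Thu/Mon  1992: Sat/Tue  1993: Sun/Thu
Both conditions hold in: 1923, 1934, 1945, 1951, 1962, 1973, 1979, 1990 — 8.

8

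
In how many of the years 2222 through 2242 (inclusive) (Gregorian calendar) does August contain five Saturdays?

9

August has 31 days; it has five Saturdays when Saturday falls among the first (month-length − 28) days — i.e. when August 1 is one of Saturday/Friday/Thursday.
August 1 by year: 2222:Thu✓ 2223:Fri✓ 2224:Sun 2225:Mon 2226:Tue 2227:Wed 2228:Fri✓ 2229:Sat✓ 2230:Sun 2231:Mon 2232:Wed 2233:Thu✓ 2234:Fri✓ 2235:Sat✓ 2236:Mon 2237:Tue 2238:Wed 2239:Thu✓ 2240:Sat✓ 2241:Sun 2242:Mon
Years with five Saturdays: 2222, 2223, 2228, 2229, 2233, 2234, 2235, 2239, 2240 → 9.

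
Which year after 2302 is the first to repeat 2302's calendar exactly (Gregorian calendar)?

2313

Two years share a calendar iff Jan 1 falls on the same weekday and both are leap or both are common. 2302: Jan 1 is Wednesday, common year.
2303: Jan 1 Thursday, common
2304: Jan 1 Friday, leap
2305: Jan 1 Sunday, common
2306: Jan 1 Monday, common
2307: Jan 1 Tuesday, common
2308: Jan 1 Wednesday, leap
2309: Jan 1 Friday, common
2310: Jan 1 Saturday, common
2311: Jan 1 Sunday, common
2312: Jan 1 Monday, leap
2313: Jan 1 Wednesday, common
2313 matches on both conditions.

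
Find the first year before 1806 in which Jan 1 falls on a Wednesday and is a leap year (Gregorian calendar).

1772

Jan 1 advances by 2 weekdays after a leap year and by 1 after a common year.
1806: Jan 1 is Wednesday.
1805: Tuesday
1804: Sunday (leap)
1803: Saturday
1802: Friday
1801: Thursday
1800: Wednesday
1799: Tuesday
1798: Monday
1797: Sunday
1796: Friday (leap)
1795: Thursday
1794: Wednesday
1793: Tuesday
1792: Sunday (leap)
1791: Saturday
1790: Friday
1789: Thursday
1788: Tuesday (leap)
1787: Monday
1786: Sunday
1785: Saturday
1784: Thursday (leap)
1783: Wednesday
1782: Tuesday
1781: Monday
1780: Saturday (leap)
1779: Friday
1778: Thursday
1777: Wednesday
1776: Monday (leap)
1775: Sunday
1774: Saturday
1773: Friday
1772: Wednesday (leap)
1772 begins on a Wednesday and is a leap year.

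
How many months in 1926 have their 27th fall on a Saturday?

Check the 27th of each month of 1926: Jan 27: Wed, Feb 27: Sat, Mar 27: Sat, Apr 27: Tue, May 27: Thu, Jun 27: Sun, Jul 27: Tue, Aug 27: Fri, Sep 27: Mon, Oct 27: Wed, Nov 27: Sat, Dec 27: Mon.
Saturday occurs in February, March, November — 3 months.

3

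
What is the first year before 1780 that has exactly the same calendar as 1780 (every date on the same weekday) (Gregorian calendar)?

1752

Two years share a calendar iff Jan 1 falls on the same weekday and both are leap or both are common. 1780: Jan 1 is Saturday, leap year.
1779: Jan 1 Friday, common
1778: Jan 1 Thursday, common
1777: Jan 1 Wednesday, common
1776: Jan 1 Monday, leap
1775: Jan 1 Sunday, common
1774: Jan 1 Saturday, common
1773: Jan 1 Friday, common
1772: Jan 1 Wednesday, leap
1771: Jan 1 Tuesday, common
1770: Jan 1 Monday, common
1769: Jan 1 Sunday, common
1768: Jan 1 Friday, leap
1767: Jan 1 Thursday, common
1766: Jan 1 Wednesday, common
1765: Jan 1 Tuesday, common
1764: Jan 1 Sunday, leap
1763: Jan 1 Saturday, common
1762: Jan 1 Friday, common
1761: Jan 1 Thursday, common
1760: Jan 1 Tuesday, leap
1759: Jan 1 Monday, common
1758: Jan 1 Sunday, common
1757: Jan 1 Saturday, common
1756: Jan 1 Thursday, leap
1755: Jan 1 Wednesday, common
1754: Jan 1 Tuesday, common
1753: Jan 1 Monday, common
1752: Jan 1 Saturday, leap
1752 matches on both conditions.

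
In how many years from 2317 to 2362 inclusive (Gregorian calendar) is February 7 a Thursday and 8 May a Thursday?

Check each year's weekday for February 7 and 8 May:
  2317: Wed/Tue  2318: Thu/Wed  2319: Fri/Thu  2320: Sat/Sat  2321: Mon/Sun  2322: Tue/Mon  2323: Wed/Tue  2324: Thu/Thu ✓  2325: Sat/Fri  2326: Sun/Sat  2327: Mon/Sun  2328: Tue/Tue  2329: Thu/Wed  2330: Fri/Thu  …(18 more)…  2349: Mon/Sun  2350: Tue/Mon  2351: Wed/Tue  2352: Thu/Thu ✓  2353: Sat/Fri  2354: Sun/Sat  2355: Mon/Sun  2356: Tue/Tue  2357: Thu/Wed  2358: Fri/Thu  2359: Sat/Fri  2360: Sun/Sun  2361: Tue/Mon  2362: Wed/Tue
Both conditions hold in: 2324, 2352 — 2.

2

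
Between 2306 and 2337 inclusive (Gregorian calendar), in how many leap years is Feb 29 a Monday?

Leap years in 2306–2337: 8 of them.
Feb 29 weekday advances by 5 (mod 7) from one leap year to the next four years later (or differs when a century non-leap intervenes).
Leap-day weekdays: 2308:Sat 2312:Thu 2316:Tue 2320:Sun 2324:Fri 2328:Wed 2332:Mon✓ 2336:Sat
Monday: 2332 → 1.

1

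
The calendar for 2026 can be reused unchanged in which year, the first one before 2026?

2015

Two years share a calendar iff Jan 1 falls on the same weekday and both are leap or both are common. 2026: Jan 1 is Thursday, common year.
2025: Jan 1 Wednesday, common
2024: Jan 1 Monday, leap
2023: Jan 1 Sunday, common
2022: Jan 1 Saturday, common
2021: Jan 1 Friday, common
2020: Jan 1 Wednesday, leap
2019: Jan 1 Tuesday, common
2018: Jan 1 Monday, common
2017: Jan 1 Sunday, common
2016: Jan 1 Friday, leap
2015: Jan 1 Thursday, common
2015 matches on both conditions.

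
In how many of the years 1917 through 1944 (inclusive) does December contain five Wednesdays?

December has 31 days; it has five Wednesdays when Wednesday falls among the first (month-length − 28) days — i.e. when December 1 is one of Wednesday/Tuesday/Monday.
December 1 by year: 1917:Sat 1918:Sun 1919:Mon✓ 1920:Wed✓ 1921:Thu 1922:Fri 1923:Sat 1924:Mon✓ 1925:Tue✓ 1926:Wed✓ 1927:Thu 1928:Sat 1929:Sun 1930:Mon✓ 1931:Tue✓ 1932:Thu 1933:Fri 1934:Sat 1935:Sun 1936:Tue✓ 1937:Wed✓ 1938:Thu 1939:Fri 1940:Sun 1941:Mon✓ 1942:Tue✓ 1943:Wed✓ 1944:Fri
Years with five Wednesdays: 1919, 1920, 1924, 1925, 1926, 1930, 1931, 1936, 1937, 1941, 1942, 1943 → 12.

12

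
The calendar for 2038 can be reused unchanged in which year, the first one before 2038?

2027

Two years share a calendar iff Jan 1 falls on the same weekday and both are leap or both are common. 2038: Jan 1 is Friday, common year.
2037: Jan 1 Thursday, common
2036: Jan 1 Tuesday, leap
2035: Jan 1 Monday, common
2034: Jan 1 Sunday, common
2033: Jan 1 Saturday, common
2032: Jan 1 Thursday, leap
2031: Jan 1 Wednesday, common
2030: Jan 1 Tuesday, common
2029: Jan 1 Monday, common
2028: Jan 1 Saturday, leap
2027: Jan 1 Friday, common
2027 matches on both conditions.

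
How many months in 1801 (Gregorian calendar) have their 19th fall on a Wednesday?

1

Check the 19th of each month of 1801: Jan 19: Mon, Feb 19: Thu, Mar 19: Thu, Apr 19: Sun, May 19: Tue, Jun 19: Fri, Jul 19: Sun, Aug 19: Wed, Sep 19: Sat, Oct 19: Mon, Nov 19: Thu, Dec 19: Sat.
Wednesday occurs in August — 1 month.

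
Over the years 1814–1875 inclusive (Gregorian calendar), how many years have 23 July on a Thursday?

9

Track 23 July's weekday year by year (advancing +1, or +2 across a Feb 29):
  1814: Sat  1815: Sun (+1)  1816: Tue (+2)  1817: Wed (+1)  1818: Thu (+1) ✓
  1819: Fri (+1)  1820: Sun (+2)  1821: Mon (+1)  1822: Tue (+1)  1823: Wed (+1)
  1824: Fri (+2)  1825: Sat (+1)  1826: Sun (+1)  1827: Mon (+1)  … (34 more years) …
  1862: Wed (+1)  1863: Thu (+1) ✓  1864: Sat (+2)  1865: Sun (+1)  1866: Mon (+1)
  1867: Tue (+1)  1868: Thu (+2) ✓  1869: Fri (+1)  1870: Sat (+1)  1871: Sun (+1)
  1872: Tue (+2)  1873: Wed (+1)  1874: Thu (+1) ✓  1875: Fri (+1)
Thursday years: 1818, 1829, 1835, 1840, 1846, 1857, 1863, 1868, 1874 — 9 in total.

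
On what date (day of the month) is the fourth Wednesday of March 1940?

27

March 1, 1940 is a Friday, so the first Wednesday is the 6th.
The fourth Wednesday is 6 + 21 = 27.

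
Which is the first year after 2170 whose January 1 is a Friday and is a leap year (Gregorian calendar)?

2196

Jan 1 advances by 2 weekdays after a leap year and by 1 after a common year.
2170: Jan 1 is Monday.
2171: Tuesday
2172: Wednesday (leap)
2173: Friday
2174: Saturday
2175: Sunday
2176: Monday (leap)
2177: Wednesday
2178: Thursday
2179: Friday
2180: Saturday (leap)
2181: Monday
2182: Tuesday
2183: Wednesday
2184: Thursday (leap)
2185: Saturday
2186: Sunday
2187: Monday
2188: Tuesday (leap)
2189: Thursday
2190: Friday
2191: Saturday
2192: Sunday (leap)
2193: Tuesday
2194: Wednesday
2195: Thursday
2196: Friday (leap)
2196 begins on a Friday and is a leap year.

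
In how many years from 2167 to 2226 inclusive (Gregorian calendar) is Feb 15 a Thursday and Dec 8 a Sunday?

2

Check each year's weekday for Feb 15 and Dec 8:
  2167: Sun/Tue  2168: Mon/Thu  2169: Wed/Fri  2170: Thu/Sat  2171: Fri/Sun  2172: Sat/Tue  2173: Mon/Wed  2174: Tue/Thu  2175: Wed/Fri  2176: Thu/Sun ✓  2177: Sat/Mon  2178: Sun/Tue  2179: Mon/Wed  2180: Tue/Fri  …(32 more)…  2213: Mon/Wed  2214: Tue/Thu  2215: Wed/Fri  2216: Thu/Sun ✓  2217: Sat/Mon  2218: Sun/Tue  2219: Mon/Wed  2220: Tue/Fri  2221: Thu/Sat  2222: Fri/Sun  2223: Sat/Mon  2224: Sun/Wed  2225: Tue/Thu  2226: Wed/Fri
Both conditions hold in: 2176, 2216 — 2.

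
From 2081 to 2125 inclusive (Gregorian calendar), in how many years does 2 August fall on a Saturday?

7

Track 2 August's weekday year by year (advancing +1, or +2 across a Feb 29):
  2081: Sat ✓  2082: Sun (+1)  2083: Mon (+1)  2084: Wed (+2)  2085: Thu (+1)
  2086: Fri (+1)  2087: Sat (+1) ✓  2088: Mon (+2)  2089: Tue (+1)  2090: Wed (+1)
  2091: Thu (+1)  2092: Sat (+2) ✓  2093: Sun (+1)  2094: Mon (+1)  … (17 more years) …
  2112: Tue (+2)  2113: Wed (+1)  2114: Thu (+1)  2115: Fri (+1)  2116: Sun (+2)
  2117: Mon (+1)  2118: Tue (+1)  2119: Wed (+1)  2120: Fri (+2)  2121: Sat (+1) ✓
  2122: Sun (+1)  2123: Mon (+1)  2124: Wed (+2)  2125: Thu (+1)
Saturday years: 2081, 2087, 2092, 2098, 2104, 2110, 2121 — 7 in total.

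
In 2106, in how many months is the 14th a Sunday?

Check the 14th of each month of 2106: Jan 14: Thu, Feb 14: Sun, Mar 14: Sun, Apr 14: Wed, May 14: Fri, Jun 14: Mon, Jul 14: Wed, Aug 14: Sat, Sep 14: Tue, Oct 14: Thu, Nov 14: Sun, Dec 14: Tue.
Sunday occurs in February, March, November — 3 months.

3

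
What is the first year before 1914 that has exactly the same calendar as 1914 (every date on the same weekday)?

1903

Two years share a calendar iff Jan 1 falls on the same weekday and both are leap or both are common. 1914: Jan 1 is Thursday, common year.
1913: Jan 1 Wednesday, common
1912: Jan 1 Monday, leap
1911: Jan 1 Sunday, common
1910: Jan 1 Saturday, common
1909: Jan 1 Friday, common
1908: Jan 1 Wednesday, leap
1907: Jan 1 Tuesday, common
1906: Jan 1 Monday, common
1905: Jan 1 Sunday, common
1904: Jan 1 Friday, leap
1903: Jan 1 Thursday, common
1903 matches on both conditions.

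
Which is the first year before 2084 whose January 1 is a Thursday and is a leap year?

2060

Jan 1 advances by 2 weekdays after a leap year and by 1 after a common year.
2084: Jan 1 is Saturday (leap).
2083: Friday
2082: Thursday
2081: Wednesday
2080: Monday (leap)
2079: Sunday
2078: Saturday
2077: Friday
2076: Wednesday (leap)
2075: Tuesday
2074: Monday
2073: Sunday
2072: Friday (leap)
2071: Thursday
2070: Wednesday
2069: Tuesday
2068: Sunday (leap)
2067: Saturday
2066: Friday
2065: Thursday
2064: Tuesday (leap)
2063: Monday
2062: Sunday
2061: Saturday
2060: Thursday (leap)
2060 begins on a Thursday and is a leap year.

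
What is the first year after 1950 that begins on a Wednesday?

Jan 1 advances by 2 weekdays after a leap year and by 1 after a common year.
1950: Jan 1 is Sunday.
1951: Monday
1952: Tuesday (leap)
1953: Thursday
1954: Friday
1955: Saturday
1956: Sunday (leap)
1957: Tuesday
1958: Wednesday
1958 begins on a Wednesday

1958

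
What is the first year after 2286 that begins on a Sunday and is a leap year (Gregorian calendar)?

2288

Jan 1 advances by 2 weekdays after a leap year and by 1 after a common year.
2286: Jan 1 is Friday.
2287: Saturday
2288: Sunday (leap)
2288 begins on a Sunday and is a leap year.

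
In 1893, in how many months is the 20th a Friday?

Check the 20th of each month of 1893: Jan 20: Fri, Feb 20: Mon, Mar 20: Mon, Apr 20: Thu, May 20: Sat, Jun 20: Tue, Jul 20: Thu, Aug 20: Sun, Sep 20: Wed, Oct 20: Fri, Nov 20: Mon, Dec 20: Wed.
Friday occurs in January, October — 2 months.

2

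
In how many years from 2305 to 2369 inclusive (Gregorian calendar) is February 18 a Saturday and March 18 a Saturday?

8

Check each year's weekday for February 18 and March 18:
  2305: Sat/Sat ✓  2306: Sun/Sun  2307: Mon/Mon  2308: Tue/Wed  2309: Thu/Thu  2310: Fri/Fri  2311: Sat/Sat ✓  2312: Sun/Mon  2313: Tue/Tue  2314: Wed/Wed  2315: Thu/Thu  2316: Fri/Sat  2317: Sun/Sun  2318: Mon/Mon  …(37 more)…  2356: Sat/Sun  2357: Mon/Mon  2358: Tue/Tue  2359: Wed/Wed  2360: Thu/Fri  2361: Sat/Sat ✓  2362: Sun/Sun  2363: Mon/Mon  2364: Tue/Wed  2365: Thu/Thu  2366: Fri/Fri  2367: Sat/Sat ✓  2368: Sun/Mon  2369: Tue/Tue
Both conditions hold in: 2305, 2311, 2322, 2333, 2339, 2350, 2361, 2367 — 8.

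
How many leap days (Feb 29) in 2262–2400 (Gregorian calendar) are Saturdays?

Leap years in 2262–2400: 34 of them.
Feb 29 weekday advances by 5 (mod 7) from one leap year to the next four years later (or differs when a century non-leap intervenes).
Leap-day weekdays: 2264:Mon 2268:Sat✓ 2272:Thu 2276:Tue 2280:Sun 2284:Fri 2288:Wed 2292:Mon 2296:Sat✓ 2304:Mon 2308:Sat✓ 2312:Thu 2316:Tue …(8 more)… 2352:Fri 2356:Wed 2360:Mon 2364:Sat✓ 2368:Thu 2372:Tue 2376:Sun 2380:Fri 2384:Wed 2388:Mon 2392:Sat✓ 2396:Thu 2400:Tue
Saturday: 2268, 2296, 2308, 2336, 2364, 2392 → 6.

6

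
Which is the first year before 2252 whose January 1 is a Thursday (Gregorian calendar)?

Jan 1 advances by 2 weekdays after a leap year and by 1 after a common year.
2252: Jan 1 is Thursday (leap).
2251: Wednesday
2250: Tuesday
2249: Monday
2248: Saturday (leap)
2247: Friday
2246: Thursday
2246 begins on a Thursday

2246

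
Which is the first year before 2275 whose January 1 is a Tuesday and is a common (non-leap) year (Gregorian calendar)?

2267

Jan 1 advances by 2 weekdays after a leap year and by 1 after a common year.
2275: Jan 1 is Friday.
2274: Thursday
2273: Wednesday
2272: Monday (leap)
2271: Sunday
2270: Saturday
2269: Friday
2268: Wednesday (leap)
2267: Tuesday
2267 begins on a Tuesday and is a common year.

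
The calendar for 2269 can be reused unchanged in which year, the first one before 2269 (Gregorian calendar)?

Two years share a calendar iff Jan 1 falls on the same weekday and both are leap or both are common. 2269: Jan 1 is Friday, common year.
2268: Jan 1 Wednesday, leap
2267: Jan 1 Tuesday, common
2266: Jan 1 Monday, common
2265: Jan 1 Sunday, common
2264: Jan 1 Friday, leap
2263: Jan 1 Thursday, common
2262: Jan 1 Wednesday, common
2261: Jan 1 Tuesday, common
2260: Jan 1 Sunday, leap
2259: Jan 1 Saturday, common
2258: Jan 1 Friday, common
2258 matches on both conditions.

2258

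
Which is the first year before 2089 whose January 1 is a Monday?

Jan 1 advances by 2 weekdays after a leap year and by 1 after a common year.
2089: Jan 1 is Saturday.
2088: Thursday (leap)
2087: Wednesday
2086: Tuesday
2085: Monday
2085 begins on a Monday

2085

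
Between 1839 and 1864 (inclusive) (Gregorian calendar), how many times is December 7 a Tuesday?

4

Track December 7's weekday year by year (advancing +1, or +2 across a Feb 29):
  1839: Sat  1840: Mon (+2)  1841: Tue (+1) ✓  1842: Wed (+1)  1843: Thu (+1)
  1844: Sat (+2)  1845: Sun (+1)  1846: Mon (+1)  1847: Tue (+1) ✓  1848: Thu (+2)
  1849: Fri (+1)  1850: Sat (+1)  1851: Sun (+1)  1852: Tue (+2) ✓  1853: Wed (+1)
  1854: Thu (+1)  1855: Fri (+1)  1856: Sun (+2)  1857: Mon (+1)  1858: Tue (+1) ✓
  1859: Wed (+1)  1860: Fri (+2)  1861: Sat (+1)  1862: Sun (+1)  1863: Mon (+1)
  1864: Wed (+2)
Tuesday years: 1841, 1847, 1852, 1858 — 4 in total.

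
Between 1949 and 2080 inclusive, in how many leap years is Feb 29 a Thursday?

Leap years in 1949–2080: 33 of them.
Feb 29 weekday advances by 5 (mod 7) from one leap year to the next four years later (or differs when a century non-leap intervenes).
Leap-day weekdays: 1952:Fri 1956:Wed 1960:Mon 1964:Sat 1968:Thu✓ 1972:Tue 1976:Sun 1980:Fri 1984:Wed 1988:Mon 1992:Sat 1996:Thu✓ 2000:Tue …(7 more)… 2032:Sun 2036:Fri 2040:Wed 2044:Mon 2048:Sat 2052:Thu✓ 2056:Tue 2060:Sun 2064:Fri 2068:Wed 2072:Mon 2076:Sat 2080:Thu✓
Thursday: 1968, 1996, 2024, 2052, 2080 → 5.

5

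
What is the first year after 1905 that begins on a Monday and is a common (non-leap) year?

1906

Jan 1 advances by 2 weekdays after a leap year and by 1 after a common year.
1905: Jan 1 is Sunday.
1906: Monday
1906 begins on a Monday and is a common year.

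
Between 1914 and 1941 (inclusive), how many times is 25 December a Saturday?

Track 25 December's weekday year by year (advancing +1, or +2 across a Feb 29):
  1914: Fri  1915: Sat (+1) ✓  1916: Mon (+2)  1917: Tue (+1)  1918: Wed (+1)
  1919: Thu (+1)  1920: Sat (+2) ✓  1921: Sun (+1)  1922: Mon (+1)  1923: Tue (+1)
  1924: Thu (+2)  1925: Fri (+1)  1926: Sat (+1) ✓  1927: Sun (+1)  1928: Tue (+2)
  1929: Wed (+1)  1930: Thu (+1)  1931: Fri (+1)  1932: Sun (+2)  1933: Mon (+1)
  1934: Tue (+1)  1935: Wed (+1)  1936: Fri (+2)  1937: Sat (+1) ✓  1938: Sun (+1)
  1939: Mon (+1)  1940: Wed (+2)  1941: Thu (+1)
Saturday years: 1915, 1920, 1926, 1937 — 4 in total.

4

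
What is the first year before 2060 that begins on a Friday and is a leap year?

Jan 1 advances by 2 weekdays after a leap year and by 1 after a common year.
2060: Jan 1 is Thursday (leap).
2059: Wednesday
2058: Tuesday
2057: Monday
2056: Saturday (leap)
2055: Friday
2054: Thursday
2053: Wednesday
2052: Monday (leap)
2051: Sunday
2050: Saturday
2049: Friday
2048: Wednesday (leap)
2047: Tuesday
2046: Monday
2045: Sunday
2044: Friday (leap)
2044 begins on a Friday and is a leap year.

2044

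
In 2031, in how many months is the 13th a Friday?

1

Check the 13th of each month of 2031: Jan 13: Mon, Feb 13: Thu, Mar 13: Thu, Apr 13: Sun, May 13: Tue, Jun 13: Fri, Jul 13: Sun, Aug 13: Wed, Sep 13: Sat, Oct 13: Mon, Nov 13: Thu, Dec 13: Sat.
Friday occurs in June — 1 month.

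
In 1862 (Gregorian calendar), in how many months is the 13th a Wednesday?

1

Check the 13th of each month of 1862: Jan 13: Mon, Feb 13: Thu, Mar 13: Thu, Apr 13: Sun, May 13: Tue, Jun 13: Fri, Jul 13: Sun, Aug 13: Wed, Sep 13: Sat, Oct 13: Mon, Nov 13: Thu, Dec 13: Sat.
Wednesday occurs in August — 1 month.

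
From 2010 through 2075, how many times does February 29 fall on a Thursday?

Leap years in 2010–2075: 16 of them.
Feb 29 weekday advances by 5 (mod 7) from one leap year to the next four years later (or differs when a century non-leap intervenes).
Leap-day weekdays: 2012:Wed 2016:Mon 2020:Sat 2024:Thu✓ 2028:Tue 2032:Sun 2036:Fri 2040:Wed 2044:Mon 2048:Sat 2052:Thu✓ 2056:Tue 2060:Sun 2064:Fri 2068:Wed 2072:Mon
Thursday: 2024, 2052 → 2.

2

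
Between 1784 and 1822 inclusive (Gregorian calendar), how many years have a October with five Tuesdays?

October has 31 days; it has five Tuesdays when Tuesday falls among the first (month-length − 28) days — i.e. when October 1 is one of Tuesday/Monday/Sunday.
October 1 by year: 1784:Fri 1785:Sat 1786:Sun✓ 1787:Mon✓ 1788:Wed 1789:Thu 1790:Fri 1791:Sat 1792:Mon✓ 1793:Tue✓ 1794:Wed 1795:Thu 1796:Sat 1797:Sun✓ 1798:Mon✓ …(9 more)… 1808:Sat 1809:Sun✓ 1810:Mon✓ 1811:Tue✓ 1812:Thu 1813:Fri 1814:Sat 1815:Sun✓ 1816:Tue✓ 1817:Wed 1818:Thu 1819:Fri 1820:Sun✓ 1821:Mon✓ 1822:Tue✓
Years with five Tuesdays: 1786, 1787, 1792, 1793, 1797, 1798, 1799, 1804, 1805, 1809, 1810, 1811, 1815, 1816, 1820, 1821, 1822 → 17.

17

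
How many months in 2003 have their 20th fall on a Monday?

Check the 20th of each month of 2003: Jan 20: Mon, Feb 20: Thu, Mar 20: Thu, Apr 20: Sun, May 20: Tue, Jun 20: Fri, Jul 20: Sun, Aug 20: Wed, Sep 20: Sat, Oct 20: Mon, Nov 20: Thu, Dec 20: Sat.
Monday occurs in January, October — 2 months.

2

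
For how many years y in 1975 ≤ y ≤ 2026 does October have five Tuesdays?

October has 31 days; it has five Tuesdays when Tuesday falls among the first (month-length − 28) days — i.e. when October 1 is one of Tuesday/Monday/Sunday.
October 1 by year: 1975:Wed 1976:Fri 1977:Sat 1978:Sun✓ 1979:Mon✓ 1980:Wed 1981:Thu 1982:Fri 1983:Sat 1984:Mon✓ 1985:Tue✓ 1986:Wed 1987:Thu 1988:Sat 1989:Sun✓ …(22 more)… 2012:Mon✓ 2013:Tue✓ 2014:Wed 2015:Thu 2016:Sat 2017:Sun✓ 2018:Mon✓ 2019:Tue✓ 2020:Thu 2021:Fri 2022:Sat 2023:Sun✓ 2024:Tue✓ 2025:Wed 2026:Thu
Years with five Tuesdays: 1978, 1979, 1984, 1985, 1989, 1990, 1991, 1995, 1996, 2000, 2001, 2002, 2006, 2007, 2012, 2013, 2017, 2018, 2019, 2023, 2024 → 21.

21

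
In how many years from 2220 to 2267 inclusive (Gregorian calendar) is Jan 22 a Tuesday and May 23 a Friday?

2

Check each year's weekday for Jan 22 and May 23:
  2220: Sat/Tue  2221: Mon/Wed  2222: Tue/Thu  2223: Wed/Fri  2224: Thu/Sun  2225: Sat/Mon  2226: Sun/Tue  2227: Mon/Wed  2228: Tue/Fri ✓  2229: Thu/Sat  2230: Fri/Sun  2231: Sat/Mon  2232: Sun/Wed  2233: Tue/Thu  …(20 more)…  2254: Sun/Tue  2255: Mon/Wed  2256: Tue/Fri ✓  2257: Thu/Sat  2258: Fri/Sun  2259: Sat/Mon  2260: Sun/Wed  2261: Tue/Thu  2262: Wed/Fri  2263: Thu/Sat  2264: Fri/Mon  2265: Sun/Tue  2266: Mon/Wed  2267: Tue/Thu
Both conditions hold in: 2228, 2256 — 2.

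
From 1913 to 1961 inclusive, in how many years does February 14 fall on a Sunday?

Track February 14's weekday year by year (advancing +1, or +2 across a Feb 29):
  1913: Fri  1914: Sat (+1)  1915: Sun (+1) ✓  1916: Mon (+1)  1917: Wed (+2)
  1918: Thu (+1)  1919: Fri (+1)  1920: Sat (+1)  1921: Mon (+2)  1922: Tue (+1)
  1923: Wed (+1)  1924: Thu (+1)  1925: Sat (+2)  1926: Sun (+1) ✓  … (21 more years) …
  1948: Sat (+1)  1949: Mon (+2)  1950: Tue (+1)  1951: Wed (+1)  1952: Thu (+1)
  1953: Sat (+2)  1954: Sun (+1) ✓  1955: Mon (+1)  1956: Tue (+1)  1957: Thu (+2)
  1958: Fri (+1)  1959: Sat (+1)  1960: Sun (+1) ✓  1961: Tue (+2)
Sunday years: 1915, 1926, 1932, 1937, 1943, 1954, 1960 — 7 in total.

7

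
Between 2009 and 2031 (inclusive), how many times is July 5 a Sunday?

4

Track July 5's weekday year by year (advancing +1, or +2 across a Feb 29):
  2009: Sun ✓  2010: Mon (+1)  2011: Tue (+1)  2012: Thu (+2)  2013: Fri (+1)
  2014: Sat (+1)  2015: Sun (+1) ✓  2016: Tue (+2)  2017: Wed (+1)  2018: Thu (+1)
  2019: Fri (+1)  2020: Sun (+2) ✓  2021: Mon (+1)  2022: Tue (+1)  2023: Wed (+1)
  2024: Fri (+2)  2025: Sat (+1)  2026: Sun (+1) ✓  2027: Mon (+1)  2028: Wed (+2)
  2029: Thu (+1)  2030: Fri (+1)  2031: Sat (+1)
Sunday years: 2009, 2015, 2020, 2026 — 4 in total.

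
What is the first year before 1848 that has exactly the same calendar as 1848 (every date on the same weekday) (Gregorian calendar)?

Two years share a calendar iff Jan 1 falls on the same weekday and both are leap or both are common. 1848: Jan 1 is Saturday, leap year.
1847: Jan 1 Friday, common
1846: Jan 1 Thursday, common
1845: Jan 1 Wednesday, common
1844: Jan 1 Monday, leap
1843: Jan 1 Sunday, common
1842: Jan 1 Saturday, common
1841: Jan 1 Friday, common
1840: Jan 1 Wednesday, leap
1839: Jan 1 Tuesday, common
1838: Jan 1 Monday, common
1837: Jan 1 Sunday, common
1836: Jan 1 Friday, leap
1835: Jan 1 Thursday, common
1834: Jan 1 Wednesday, common
1833: Jan 1 Tuesday, common
1832: Jan 1 Sunday, leap
1831: Jan 1 Saturday, common
1830: Jan 1 Friday, common
1829: Jan 1 Thursday, common
1828: Jan 1 Tuesday, leap
1827: Jan 1 Monday, common
1826: Jan 1 Sunday, common
1825: Jan 1 Saturday, common
1824: Jan 1 Thursday, leap
1823: Jan 1 Wednesday, common
1822: Jan 1 Tuesday, common
1821: Jan 1 Monday, common
1820: Jan 1 Saturday, leap
1820 matches on both conditions.

1820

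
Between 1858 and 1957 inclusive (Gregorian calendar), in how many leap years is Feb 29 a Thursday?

3

Leap years in 1858–1957: 24 of them.
Feb 29 weekday advances by 5 (mod 7) from one leap year to the next four years later (or differs when a century non-leap intervenes).
Leap-day weekdays: 1860:Wed 1864:Mon 1868:Sat 1872:Thu✓ 1876:Tue 1880:Sun 1884:Fri 1888:Wed 1892:Mon 1896:Sat 1904:Mon 1908:Sat 1912:Thu✓ 1916:Tue 1920:Sun 1924:Fri 1928:Wed 1932:Mon 1936:Sat 1940:Thu✓ 1944:Tue 1948:Sun 1952:Fri 1956:Wed
Thursday: 1872, 1912, 1940 → 3.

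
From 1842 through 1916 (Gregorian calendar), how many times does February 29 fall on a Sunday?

2

Leap years in 1842–1916: 18 of them.
Feb 29 weekday advances by 5 (mod 7) from one leap year to the next four years later (or differs when a century non-leap intervenes).
Leap-day weekdays: 1844:Thu 1848:Tue 1852:Sun✓ 1856:Fri 1860:Wed 1864:Mon 1868:Sat 1872:Thu 1876:Tue 1880:Sun✓ 1884:Fri 1888:Wed 1892:Mon 1896:Sat 1904:Mon 1908:Sat 1912:Thu 1916:Tue
Sunday: 1852, 1880 → 2.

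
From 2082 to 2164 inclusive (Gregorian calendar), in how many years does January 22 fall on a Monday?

Track January 22's weekday year by year (advancing +1, or +2 across a Feb 29):
  2082: Thu  2083: Fri (+1)  2084: Sat (+1)  2085: Mon (+2) ✓  2086: Tue (+1)
  2087: Wed (+1)  2088: Thu (+1)  2089: Sat (+2)  2090: Sun (+1)  2091: Mon (+1) ✓
  2092: Tue (+1)  2093: Thu (+2)  2094: Fri (+1)  2095: Sat (+1)  … (55 more years) …
  2151: Fri (+1)  2152: Sat (+1)  2153: Mon (+2) ✓  2154: Tue (+1)  2155: Wed (+1)
  2156: Thu (+1)  2157: Sat (+2)  2158: Sun (+1)  2159: Mon (+1) ✓  2160: Tue (+1)
  2161: Thu (+2)  2162: Fri (+1)  2163: Sat (+1)  2164: Sun (+1)
Monday years: 2085, 2091, 2103, 2114, 2120, 2125, 2131, 2142, 2148, 2153, 2159 — 11 in total.

11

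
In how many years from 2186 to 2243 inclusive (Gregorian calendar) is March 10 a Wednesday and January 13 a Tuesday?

Check each year's weekday for March 10 and January 13:
  2186: Fri/Fri  2187: Sat/Sat  2188: Mon/Sun  2189: Tue/Tue  2190: Wed/Wed  2191: Thu/Thu  2192: Sat/Fri  2193: Sun/Sun  2194: Mon/Mon  2195: Tue/Tue  2196: Thu/Wed  2197: Fri/Fri  2198: Sat/Sat  2199: Sun/Sun  …(30 more)…  2230: Wed/Wed  2231: Thu/Thu  2232: Sat/Fri  2233: Sun/Sun  2234: Mon/Mon  2235: Tue/Tue  2236: Thu/Wed  2237: Fri/Fri  2238: Sat/Sat  2239: Sun/Sun  2240: Tue/Mon  2241: Wed/Wed  2242: Thu/Thu  2243: Fri/Fri
Both conditions hold in: 2224 — 1.

1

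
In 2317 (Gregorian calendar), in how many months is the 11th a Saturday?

Check the 11th of each month of 2317: Jan 11: Thu, Feb 11: Sun, Mar 11: Sun, Apr 11: Wed, May 11: Fri, Jun 11: Mon, Jul 11: Wed, Aug 11: Sat, Sep 11: Tue, Oct 11: Thu, Nov 11: Sun, Dec 11: Tue.
Saturday occurs in August — 1 month.

1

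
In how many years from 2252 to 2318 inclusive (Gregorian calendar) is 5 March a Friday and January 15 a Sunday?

0

Check each year's weekday for 5 March and January 15:
  2252: Fri/Thu  2253: Sat/Sat  2254: Sun/Sun  2255: Mon/Mon  2256: Wed/Tue  2257: Thu/Thu  2258: Fri/Fri  2259: Sat/Sat  2260: Mon/Sun  2261: Tue/Tue  2262: Wed/Wed  2263: Thu/Thu  2264: Sat/Fri  2265: Sun/Sun  …(39 more)…  2305: Sun/Sun  2306: Mon/Mon  2307: Tue/Tue  2308: Thu/Wed  2309: Fri/Fri  2310: Sat/Sat  2311: Sun/Sun  2312: Tue/Mon  2313: Wed/Wed  2314: Thu/Thu  2315: Fri/Fri  2316: Sun/Sat  2317: Mon/Mon  2318: Tue/Tue
Both conditions hold in: no year — 0.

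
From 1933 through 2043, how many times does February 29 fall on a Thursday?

Leap years in 1933–2043: 27 of them.
Feb 29 weekday advances by 5 (mod 7) from one leap year to the next four years later (or differs when a century non-leap intervenes).
Leap-day weekdays: 1936:Sat 1940:Thu✓ 1944:Tue 1948:Sun 1952:Fri 1956:Wed 1960:Mon 1964:Sat 1968:Thu✓ 1972:Tue 1976:Sun 1980:Fri 1984:Wed 1988:Mon 1992:Sat 1996:Thu✓ 2000:Tue 2004:Sun 2008:Fri 2012:Wed 2016:Mon 2020:Sat 2024:Thu✓ 2028:Tue 2032:Sun 2036:Fri 2040:Wed
Thursday: 1940, 1968, 1996, 2024 → 4.

4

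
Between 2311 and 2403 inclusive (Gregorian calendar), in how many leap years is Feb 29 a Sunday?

Leap years in 2311–2403: 23 of them.
Feb 29 weekday advances by 5 (mod 7) from one leap year to the next four years later (or differs when a century non-leap intervenes).
Leap-day weekdays: 2312:Thu 2316:Tue 2320:Sun✓ 2324:Fri 2328:Wed 2332:Mon 2336:Sat 2340:Thu 2344:Tue 2348:Sun✓ 2352:Fri 2356:Wed 2360:Mon 2364:Sat 2368:Thu 2372:Tue 2376:Sun✓ 2380:Fri 2384:Wed 2388:Mon 2392:Sat 2396:Thu 2400:Tue
Sunday: 2320, 2348, 2376 → 3.

3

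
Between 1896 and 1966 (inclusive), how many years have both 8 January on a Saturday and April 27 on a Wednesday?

Check each year's weekday for 8 January and April 27:
  1896: Wed/Mon  1897: Fri/Tue  1898: Sat/Wed ✓  1899: Sun/Thu  1900: Mon/Fri  1901: Tue/Sat  1902: Wed/Sun  1903: Thu/Mon  1904: Fri/Wed  1905: Sun/Thu  1906: Mon/Fri  1907: Tue/Sat  1908: Wed/Mon  1909: Fri/Tue  …(43 more)…  1953: Thu/Mon  1954: Fri/Tue  1955: Sat/Wed ✓  1956: Sun/Fri  1957: Tue/Sat  1958: Wed/Sun  1959: Thu/Mon  1960: Fri/Wed  1961: Sun/Thu  1962: Mon/Fri  1963: Tue/Sat  1964: Wed/Mon  1965: Fri/Tue  1966: Sat/Wed ✓
Both conditions hold in: 1898, 1910, 1921, 1927, 1938, 1949, 1955, 1966 — 8.

8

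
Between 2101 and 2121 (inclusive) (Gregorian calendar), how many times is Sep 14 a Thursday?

Track Sep 14's weekday year by year (advancing +1, or +2 across a Feb 29):
  2101: Wed  2102: Thu (+1) ✓  2103: Fri (+1)  2104: Sun (+2)  2105: Mon (+1)
  2106: Tue (+1)  2107: Wed (+1)  2108: Fri (+2)  2109: Sat (+1)  2110: Sun (+1)
  2111: Mon (+1)  2112: Wed (+2)  2113: Thu (+1) ✓  2114: Fri (+1)  2115: Sat (+1)
  2116: Mon (+2)  2117: Tue (+1)  2118: Wed (+1)  2119: Thu (+1) ✓  2120: Sat (+2)
  2121: Sun (+1)
Thursday years: 2102, 2113, 2119 — 3 in total.

3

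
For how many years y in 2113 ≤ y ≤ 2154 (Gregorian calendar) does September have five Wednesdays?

12

September has 30 days; it has five Wednesdays when Wednesday falls among the first (month-length − 28) days — i.e. when September 1 is one of Wednesday/Tuesday.
September 1 by year: 2113:Fri 2114:Sat 2115:Sun 2116:Tue✓ 2117:Wed✓ 2118:Thu 2119:Fri 2120:Sun 2121:Mon 2122:Tue✓ 2123:Wed✓ 2124:Fri 2125:Sat 2126:Sun 2127:Mon …(12 more)… 2140:Thu 2141:Fri 2142:Sat 2143:Sun 2144:Tue✓ 2145:Wed✓ 2146:Thu 2147:Fri 2148:Sun 2149:Mon 2150:Tue✓ 2151:Wed✓ 2152:Fri 2153:Sat 2154:Sun
Years with five Wednesdays: 2116, 2117, 2122, 2123, 2128, 2133, 2134, 2139, 2144, 2145, 2150, 2151 → 12.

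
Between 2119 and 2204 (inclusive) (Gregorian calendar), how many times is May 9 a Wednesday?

Track May 9's weekday year by year (advancing +1, or +2 across a Feb 29):
  2119: Tue  2120: Thu (+2)  2121: Fri (+1)  2122: Sat (+1)  2123: Sun (+1)
  2124: Tue (+2)  2125: Wed (+1) ✓  2126: Thu (+1)  2127: Fri (+1)  2128: Sun (+2)
  2129: Mon (+1)  2130: Tue (+1)  2131: Wed (+1) ✓  2132: Fri (+2)  … (58 more years) …
  2191: Mon (+1)  2192: Wed (+2) ✓  2193: Thu (+1)  2194: Fri (+1)  2195: Sat (+1)
  2196: Mon (+2)  2197: Tue (+1)  2198: Wed (+1) ✓  2199: Thu (+1)  2200: Fri (+1)
  2201: Sat (+1)  2202: Sun (+1)  2203: Mon (+1)  2204: Wed (+2) ✓
Wednesday years: 2125, 2131, 2136, 2142, 2153, 2159, 2164, 2170, 2181, 2187, 2192, 2198, 2204 — 13 in total.

13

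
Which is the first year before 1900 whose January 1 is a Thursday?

1891

Jan 1 advances by 2 weekdays after a leap year and by 1 after a common year.
1900: Jan 1 is Monday.
1899: Sunday
1898: Saturday
1897: Friday
1896: Wednesday (leap)
1895: Tuesday
1894: Monday
1893: Sunday
1892: Friday (leap)
1891: Thursday
1891 begins on a Thursday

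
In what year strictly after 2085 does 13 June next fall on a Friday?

From one year to the next, a fixed date's weekday advances by 1, or by 2 when a Feb 29 lies between the two dates.
2085: June 13 is Wednesday.
2086: Thursday (+1)
2087: Friday (+1)
13 June falls on a Friday in 2087.

2087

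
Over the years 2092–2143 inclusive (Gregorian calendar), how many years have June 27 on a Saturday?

8

Track June 27's weekday year by year (advancing +1, or +2 across a Feb 29):
  2092: Fri  2093: Sat (+1) ✓  2094: Sun (+1)  2095: Mon (+1)  2096: Wed (+2)
  2097: Thu (+1)  2098: Fri (+1)  2099: Sat (+1) ✓  2100: Sun (+1)  2101: Mon (+1)
  2102: Tue (+1)  2103: Wed (+1)  2104: Fri (+2)  2105: Sat (+1) ✓  … (24 more years) …
  2130: Tue (+1)  2131: Wed (+1)  2132: Fri (+2)  2133: Sat (+1) ✓  2134: Sun (+1)
  2135: Mon (+1)  2136: Wed (+2)  2137: Thu (+1)  2138: Fri (+1)  2139: Sat (+1) ✓
  2140: Mon (+2)  2141: Tue (+1)  2142: Wed (+1)  2143: Thu (+1)
Saturday years: 2093, 2099, 2105, 2111, 2116, 2122, 2133, 2139 — 8 in total.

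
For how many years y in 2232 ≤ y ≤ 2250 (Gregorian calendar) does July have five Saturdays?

July has 31 days; it has five Saturdays when Saturday falls among the first (month-length − 28) days — i.e. when July 1 is one of Saturday/Friday/Thursday.
July 1 by year: 2232:Sun 2233:Mon 2234:Tue 2235:Wed 2236:Fri✓ 2237:Sat✓ 2238:Sun 2239:Mon 2240:Wed 2241:Thu✓ 2242:Fri✓ 2243:Sat✓ 2244:Mon 2245:Tue 2246:Wed 2247:Thu✓ 2248:Sat✓ 2249:Sun 2250:Mon
Years with five Saturdays: 2236, 2237, 2241, 2242, 2243, 2247, 2248 → 7.

7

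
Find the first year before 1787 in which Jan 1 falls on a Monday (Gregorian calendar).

1781

Jan 1 advances by 2 weekdays after a leap year and by 1 after a common year.
1787: Jan 1 is Monday.
1786: Sunday
1785: Saturday
1784: Thursday (leap)
1783: Wednesday
1782: Tuesday
1781: Monday
1781 begins on a Monday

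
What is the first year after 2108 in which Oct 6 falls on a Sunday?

From one year to the next, a fixed date's weekday advances by 1, or by 2 when a Feb 29 lies between the two dates.
2108: October 6 is Saturday.
2109: Sunday (+1)
Oct 6 falls on a Sunday in 2109.

2109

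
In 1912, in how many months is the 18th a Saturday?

1

Check the 18th of each month of 1912: Jan 18: Thu, Feb 18: Sun, Mar 18: Mon, Apr 18: Thu, May 18: Sat, Jun 18: Tue, Jul 18: Thu, Aug 18: Sun, Sep 18: Wed, Oct 18: Fri, Nov 18: Mon, Dec 18: Wed.
Saturday occurs in May — 1 month.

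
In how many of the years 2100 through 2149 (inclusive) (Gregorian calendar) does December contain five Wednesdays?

December has 31 days; it has five Wednesdays when Wednesday falls among the first (month-length − 28) days — i.e. when December 1 is one of Wednesday/Tuesday/Monday.
December 1 by year: 2100:Wed✓ 2101:Thu 2102:Fri 2103:Sat 2104:Mon✓ 2105:Tue✓ 2106:Wed✓ 2107:Thu 2108:Sat 2109:Sun 2110:Mon✓ 2111:Tue✓ 2112:Thu 2113:Fri 2114:Sat …(20 more)… 2135:Thu 2136:Sat 2137:Sun 2138:Mon✓ 2139:Tue✓ 2140:Thu 2141:Fri 2142:Sat 2143:Sun 2144:Tue✓ 2145:Wed✓ 2146:Thu 2147:Fri 2148:Sun 2149:Mon✓
Years with five Wednesdays: 2100, 2104, 2105, 2106, 2110, 2111, 2116, 2117, 2121, 2122, 2123, 2127, 2128, 2132, 2133, 2134, 2138, 2139, 2144, 2145, 2149 → 21.

21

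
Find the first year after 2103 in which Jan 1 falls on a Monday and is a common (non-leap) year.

2114

Jan 1 advances by 2 weekdays after a leap year and by 1 after a common year.
2103: Jan 1 is Monday.
2104: Tuesday (leap)
2105: Thursday
2106: Friday
2107: Saturday
2108: Sunday (leap)
2109: Tuesday
2110: Wednesday
2111: Thursday
2112: Friday (leap)
2113: Sunday
2114: Monday
2114 begins on a Monday and is a common year.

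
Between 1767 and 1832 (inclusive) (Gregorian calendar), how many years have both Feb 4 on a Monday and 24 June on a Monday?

Check each year's weekday for Feb 4 and 24 June:
  1767: Wed/Wed  1768: Thu/Fri  1769: Sat/Sat  1770: Sun/Sun  1771: Mon/Mon ✓  1772: Tue/Wed  1773: Thu/Thu  1774: Fri/Fri  1775: Sat/Sat  1776: Sun/Mon  1777: Tue/Tue  1778: Wed/Wed  1779: Thu/Thu  1780: Fri/Sat  …(38 more)…  1819: Thu/Thu  1820: Fri/Sat  1821: Sun/Sun  1822: Mon/Mon ✓  1823: Tue/Tue  1824: Wed/Thu  1825: Fri/Fri  1826: Sat/Sat  1827: Sun/Sun  1828: Mon/Tue  1829: Wed/Wed  1830: Thu/Thu  1831: Fri/Fri  1832: Sat/Sun
Both conditions hold in: 1771, 1782, 1793, 1799, 1805, 1811, 1822 — 7.

7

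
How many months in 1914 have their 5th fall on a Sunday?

2

Check the 5th of each month of 1914: Jan 5: Mon, Feb 5: Thu, Mar 5: Thu, Apr 5: Sun, May 5: Tue, Jun 5: Fri, Jul 5: Sun, Aug 5: Wed, Sep 5: Sat, Oct 5: Mon, Nov 5: Thu, Dec 5: Sat.
Sunday occurs in April, July — 2 months.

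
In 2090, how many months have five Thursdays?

4

A month of length L has five Thursdays iff its first Thursday is on day ≤ L−28 (so day 1–3 in a 31-day month, 1–2 in a 30-day month, day 1 in a leap February).
Checking each month of 2090: Jan starts Sun (31d); Feb starts Wed (28d); Mar starts Wed (31d) ✓; Apr starts Sat (30d); May starts Mon (31d); Jun starts Thu (30d) ✓; Jul starts Sat (31d); Aug starts Tue (31d) ✓; Sep starts Fri (30d); Oct starts Sun (31d); Nov starts Wed (30d) ✓; Dec starts Fri (31d).
Five-Thursday months: March, June, August, November → 4.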